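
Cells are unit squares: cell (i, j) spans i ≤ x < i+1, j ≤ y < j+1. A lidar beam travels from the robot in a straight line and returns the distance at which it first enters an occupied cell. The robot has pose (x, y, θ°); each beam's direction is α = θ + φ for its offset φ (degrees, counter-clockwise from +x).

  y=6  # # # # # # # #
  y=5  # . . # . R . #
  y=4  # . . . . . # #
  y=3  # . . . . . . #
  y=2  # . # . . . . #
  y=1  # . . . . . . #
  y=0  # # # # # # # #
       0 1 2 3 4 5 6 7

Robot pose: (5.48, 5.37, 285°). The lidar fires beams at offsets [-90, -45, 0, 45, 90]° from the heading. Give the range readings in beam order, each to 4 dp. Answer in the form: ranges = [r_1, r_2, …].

beam 1: φ=-90°, α=195°
  d=(-0.9659,-0.2588)  start (5,5)  tX=0.4969 tY=1.4296  stride 1/|dx|=1.0353 1/|dy|=3.8637
    cross x-line → (4,5), t=0.4969
    cross y-line → (4,4), t=1.4296
    cross x-line → (3,4), t=1.5322
    cross x-line → (2,4), t=2.5675
    cross x-line → (1,4), t=3.6028
    cross x-line → (0,4), t=4.6380 (wall)
  → r_1 = 4.6380
beam 2: φ=-45°, α=240°
  d=(-0.5000,-0.8660)  start (5,5)  tX=0.9600 tY=0.4272  stride 1/|dx|=2.0000 1/|dy|=1.1547
    cross y-line → (5,4), t=0.4272
    cross x-line → (4,4), t=0.9600
    cross y-line → (4,3), t=1.5819
    cross y-line → (4,2), t=2.7366
    cross x-line → (3,2), t=2.9600
    cross y-line → (3,1), t=3.8913
    cross x-line → (2,1), t=4.9600
    cross y-line → (2,0), t=5.0460 (wall)
  → r_2 = 5.0460
beam 3: φ=0°, α=285°
  d=(0.2588,-0.9659)  start (5,5)  tX=2.0091 tY=0.3831  stride 1/|dx|=3.8637 1/|dy|=1.0353
    cross y-line → (5,4), t=0.3831
    cross y-line → (5,3), t=1.4183
    cross x-line → (6,3), t=2.0091
    cross y-line → (6,2), t=2.4536
    cross y-line → (6,1), t=3.4889
    cross y-line → (6,0), t=4.5242 (wall)
  → r_3 = 4.5242
beam 4: φ=45°, α=330°
  d=(0.8660,-0.5000)  start (5,5)  tX=0.6004 tY=0.7400  stride 1/|dx|=1.1547 1/|dy|=2.0000
    cross x-line → (6,5), t=0.6004
    cross y-line → (6,4), t=0.7400 (wall)
  → r_4 = 0.7400
beam 5: φ=90°, α=15°
  d=(0.9659,0.2588)  start (5,5)  tX=0.5383 tY=2.4341  stride 1/|dx|=1.0353 1/|dy|=3.8637
    cross x-line → (6,5), t=0.5383
    cross x-line → (7,5), t=1.5736 (wall)
  → r_5 = 1.5736

ranges = [4.6380, 5.0460, 4.5242, 0.7400, 1.5736]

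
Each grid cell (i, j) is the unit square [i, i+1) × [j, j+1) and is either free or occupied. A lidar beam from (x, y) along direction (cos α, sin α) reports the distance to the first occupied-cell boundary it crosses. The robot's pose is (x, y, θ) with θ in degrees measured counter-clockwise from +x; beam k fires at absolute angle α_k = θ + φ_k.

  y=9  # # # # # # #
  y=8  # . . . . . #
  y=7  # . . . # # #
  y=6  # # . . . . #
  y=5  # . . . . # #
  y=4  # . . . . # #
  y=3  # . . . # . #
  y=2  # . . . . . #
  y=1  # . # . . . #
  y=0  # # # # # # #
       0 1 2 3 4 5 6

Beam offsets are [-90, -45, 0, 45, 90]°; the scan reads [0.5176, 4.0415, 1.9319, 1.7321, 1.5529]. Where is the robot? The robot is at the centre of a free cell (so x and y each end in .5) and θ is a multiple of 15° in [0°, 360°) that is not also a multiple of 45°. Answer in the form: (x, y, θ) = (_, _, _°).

Enumerate (i+0.5, j+0.5, θ) over the 33 free cells and 16 admissible headings. For each, cast all 5 beams and compare to the given ranges.
  (1.5, 4.5, 195°): beam 1 = 1.5529 ≠ 0.5176 ✗
  (1.5, 3.5, 120°): beam 1 = 4.0415 ≠ 0.5176 ✗
  (1.5, 4.5, 60°): beam 1 = 2.8868 ≠ 0.5176 ✗
  …
  (4.5, 2.5, 195°): r_1=0.5176, r_2=4.0415, r_3=1.9319, r_4=1.7321, r_5=1.5529 — all match ✓
Unique over the lattice → pose = (4.5, 2.5, 195°).

(x, y, θ) = (4.5, 2.5, 195°)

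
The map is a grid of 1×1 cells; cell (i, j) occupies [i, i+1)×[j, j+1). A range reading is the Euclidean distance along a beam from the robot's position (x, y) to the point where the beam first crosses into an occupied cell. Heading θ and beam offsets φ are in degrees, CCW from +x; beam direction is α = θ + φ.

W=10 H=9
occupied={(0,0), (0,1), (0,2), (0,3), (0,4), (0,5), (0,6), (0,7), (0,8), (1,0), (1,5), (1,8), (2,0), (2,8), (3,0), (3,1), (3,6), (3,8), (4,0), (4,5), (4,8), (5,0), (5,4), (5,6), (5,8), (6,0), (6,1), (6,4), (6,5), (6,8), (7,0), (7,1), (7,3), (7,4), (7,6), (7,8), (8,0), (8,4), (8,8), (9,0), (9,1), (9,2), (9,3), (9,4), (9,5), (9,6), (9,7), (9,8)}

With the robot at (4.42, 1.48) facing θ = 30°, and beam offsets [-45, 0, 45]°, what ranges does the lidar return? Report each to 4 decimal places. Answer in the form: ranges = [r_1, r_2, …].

ranges = [1.6357, 3.0400, 2.6089]

beam 1: φ=-45°, α=345°
  dir = (cos 345°, sin 345°) = (0.9659, -0.2588); from cell (4,1)
  next x-line at t=0.6005, next y-line at t=1.8546; Δt_x=1.0353, Δt_y=3.8637
    x: enter (5,1) at t=0.6005
    x: enter (6,1) at t=1.6357 ← occupied
  → r_1 = 1.6357
beam 2: φ=0°, α=30°
  dir = (cos 30°, sin 30°) = (0.8660, 0.5000); from cell (4,1)
  next x-line at t=0.6697, next y-line at t=1.0400; Δt_x=1.1547, Δt_y=2.0000
    x: enter (5,1) at t=0.6697
    y: enter (5,2) at t=1.0400
    x: enter (6,2) at t=1.8244
    x: enter (7,2) at t=2.9791
    y: enter (7,3) at t=3.0400 ← occupied
  → r_2 = 3.0400
beam 3: φ=45°, α=75°
  dir = (cos 75°, sin 75°) = (0.2588, 0.9659); from cell (4,1)
  next x-line at t=2.2409, next y-line at t=0.5383; Δt_x=3.8637, Δt_y=1.0353
    y: enter (4,2) at t=0.5383
    y: enter (4,3) at t=1.5736
    x: enter (5,3) at t=2.2409
    y: enter (5,4) at t=2.6089 ← occupied
  → r_3 = 2.6089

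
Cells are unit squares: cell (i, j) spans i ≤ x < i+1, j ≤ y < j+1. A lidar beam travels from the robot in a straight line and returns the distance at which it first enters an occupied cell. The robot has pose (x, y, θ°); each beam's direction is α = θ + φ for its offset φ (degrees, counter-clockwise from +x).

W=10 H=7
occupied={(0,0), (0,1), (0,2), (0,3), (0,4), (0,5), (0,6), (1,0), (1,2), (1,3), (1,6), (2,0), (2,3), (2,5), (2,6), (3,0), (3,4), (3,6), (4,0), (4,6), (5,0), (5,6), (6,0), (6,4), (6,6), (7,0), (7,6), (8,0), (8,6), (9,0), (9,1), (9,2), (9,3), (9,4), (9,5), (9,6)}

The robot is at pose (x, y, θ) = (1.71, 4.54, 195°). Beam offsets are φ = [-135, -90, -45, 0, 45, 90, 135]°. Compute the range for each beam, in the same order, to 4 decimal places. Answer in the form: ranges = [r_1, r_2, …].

beam 1: φ=-135°, α=60°
  direction (0.5000, 0.8660); cell (1,4); t to first gridline: x 0.5800, y 0.5312 (then +2.0000 / +1.1547)
    (1,5) via y @ 0.5312
    (2,5) via x @ 0.5800  # hit
  → r_1 = 0.5800
beam 2: φ=-90°, α=105°
  direction (-0.2588, 0.9659); cell (1,4); t to first gridline: x 2.7432, y 0.4762 (then +3.8637 / +1.0353)
    (1,5) via y @ 0.4762
    (1,6) via y @ 1.5115  # hit
  → r_2 = 1.5115
beam 3: φ=-45°, α=150°
  direction (-0.8660, 0.5000); cell (1,4); t to first gridline: x 0.8198, y 0.9200 (then +1.1547 / +2.0000)
    (0,4) via x @ 0.8198  # hit
  → r_3 = 0.8198
beam 4: φ=0°, α=195°
  direction (-0.9659, -0.2588); cell (1,4); t to first gridline: x 0.7350, y 2.0864 (then +1.0353 / +3.8637)
    (0,4) via x @ 0.7350  # hit
  → r_4 = 0.7350
beam 5: φ=45°, α=240°
  direction (-0.5000, -0.8660); cell (1,4); t to first gridline: x 1.4200, y 0.6235 (then +2.0000 / +1.1547)
    (1,3) via y @ 0.6235  # hit
  → r_5 = 0.6235
beam 6: φ=90°, α=285°
  direction (0.2588, -0.9659); cell (1,4); t to first gridline: x 1.1205, y 0.5590 (then +3.8637 / +1.0353)
    (1,3) via y @ 0.5590  # hit
  → r_6 = 0.5590
beam 7: φ=135°, α=330°
  direction (0.8660, -0.5000); cell (1,4); t to first gridline: x 0.3349, y 1.0800 (then +1.1547 / +2.0000)
    (2,4) via x @ 0.3349
    (2,3) via y @ 1.0800  # hit
  → r_7 = 1.0800

ranges = [0.5800, 1.5115, 0.8198, 0.7350, 0.6235, 0.5590, 1.0800]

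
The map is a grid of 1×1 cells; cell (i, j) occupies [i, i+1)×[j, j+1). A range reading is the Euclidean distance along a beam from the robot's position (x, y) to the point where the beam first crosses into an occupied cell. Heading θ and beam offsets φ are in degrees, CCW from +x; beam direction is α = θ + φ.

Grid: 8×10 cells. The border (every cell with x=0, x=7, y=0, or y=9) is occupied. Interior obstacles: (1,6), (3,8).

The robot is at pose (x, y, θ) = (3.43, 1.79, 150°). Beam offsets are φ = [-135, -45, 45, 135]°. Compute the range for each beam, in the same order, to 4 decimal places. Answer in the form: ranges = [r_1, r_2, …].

ranges = [3.6959, 7.4643, 2.5157, 0.8179]

beam 1: φ=-135°, α=15°
  dir = (cos 15°, sin 15°) = (0.9659, 0.2588); from cell (3,1)
  next x-line at t=0.5901, next y-line at t=0.8114; Δt_x=1.0353, Δt_y=3.8637
    x: enter (4,1) at t=0.5901
    y: enter (4,2) at t=0.8114
    x: enter (5,2) at t=1.6254
    x: enter (6,2) at t=2.6607
    x: enter (7,2) at t=3.6959 ← occupied
  → r_1 = 3.6959
beam 2: φ=-45°, α=105°
  dir = (cos 105°, sin 105°) = (-0.2588, 0.9659); from cell (3,1)
  next x-line at t=1.6614, next y-line at t=0.2174; Δt_x=3.8637, Δt_y=1.0353
    y: enter (3,2) at t=0.2174
    y: enter (3,3) at t=1.2527
    x: enter (2,3) at t=1.6614
    y: enter (2,4) at t=2.2880
    y: enter (2,5) at t=3.3232
    y: enter (2,6) at t=4.3585
    y: enter (2,7) at t=5.3938
    x: enter (1,7) at t=5.5251
    y: enter (1,8) at t=6.4291
    y: enter (1,9) at t=7.4643 ← occupied
  → r_2 = 7.4643
beam 3: φ=45°, α=195°
  dir = (cos 195°, sin 195°) = (-0.9659, -0.2588); from cell (3,1)
  next x-line at t=0.4452, next y-line at t=3.0523; Δt_x=1.0353, Δt_y=3.8637
    x: enter (2,1) at t=0.4452
    x: enter (1,1) at t=1.4804
    x: enter (0,1) at t=2.5157 ← occupied
  → r_3 = 2.5157
beam 4: φ=135°, α=285°
  dir = (cos 285°, sin 285°) = (0.2588, -0.9659); from cell (3,1)
  next x-line at t=2.2023, next y-line at t=0.8179; Δt_x=3.8637, Δt_y=1.0353
    y: enter (3,0) at t=0.8179 ← occupied
  → r_4 = 0.8179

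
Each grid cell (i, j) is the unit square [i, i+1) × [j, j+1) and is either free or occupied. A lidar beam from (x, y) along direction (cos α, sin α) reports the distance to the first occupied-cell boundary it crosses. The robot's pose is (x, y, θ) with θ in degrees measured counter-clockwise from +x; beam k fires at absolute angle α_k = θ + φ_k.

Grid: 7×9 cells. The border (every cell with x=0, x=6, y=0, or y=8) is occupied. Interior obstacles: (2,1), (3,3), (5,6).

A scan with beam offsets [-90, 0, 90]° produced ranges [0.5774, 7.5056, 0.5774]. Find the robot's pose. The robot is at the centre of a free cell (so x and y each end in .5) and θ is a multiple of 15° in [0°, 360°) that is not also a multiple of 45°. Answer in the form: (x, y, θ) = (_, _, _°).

The pose lattice has 32·16 = 512 candidates. Test each by forward raycasting.
  (5.5, 1.5, 240°): beam 1 = 5.1962 ≠ 0.5774 ✗
  (4.5, 4.5, 120°): beam 1 = 1.7321 ≠ 0.5774 ✗
  (5.5, 3.5, 210°): beam 1 = 5.1962 ≠ 0.5774 ✗
  (2.5, 5.5, 210°): beam 1 = 2.8868 ≠ 0.5774 ✗
  …
  (1.5, 1.5, 60°): r_1=0.5774, r_2=7.5056, r_3=0.5774 — all match ✓
No second candidate reproduces the full scan.

(x, y, θ) = (1.5, 1.5, 60°)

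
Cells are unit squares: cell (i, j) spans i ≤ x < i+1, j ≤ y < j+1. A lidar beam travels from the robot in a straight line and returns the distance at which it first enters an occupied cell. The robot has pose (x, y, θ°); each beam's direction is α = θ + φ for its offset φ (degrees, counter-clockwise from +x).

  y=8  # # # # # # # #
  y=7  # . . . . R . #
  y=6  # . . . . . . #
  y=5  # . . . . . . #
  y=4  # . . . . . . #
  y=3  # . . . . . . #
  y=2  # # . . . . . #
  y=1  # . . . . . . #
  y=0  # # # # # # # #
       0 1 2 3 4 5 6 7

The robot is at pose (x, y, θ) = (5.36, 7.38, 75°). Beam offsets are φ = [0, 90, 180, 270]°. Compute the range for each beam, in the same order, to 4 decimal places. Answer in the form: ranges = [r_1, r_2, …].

ranges = [0.6419, 2.3955, 6.6051, 1.6979]

beam 1: φ=0°, α=75°
  direction (0.2588, 0.9659); cell (5,7); t to first gridline: x 2.4728, y 0.6419 (then +3.8637 / +1.0353)
    (5,8) via y @ 0.6419  # hit
  → r_1 = 0.6419
beam 2: φ=90°, α=165°
  direction (-0.9659, 0.2588); cell (5,7); t to first gridline: x 0.3727, y 2.3955 (then +1.0353 / +3.8637)
    (4,7) via x @ 0.3727
    (3,7) via x @ 1.4080
    (3,8) via y @ 2.3955  # hit
  → r_2 = 2.3955
beam 3: φ=180°, α=255°
  direction (-0.2588, -0.9659); cell (5,7); t to first gridline: x 1.3909, y 0.3934 (then +3.8637 / +1.0353)
    (5,6) via y @ 0.3934
    (4,6) via x @ 1.3909
    (4,5) via y @ 1.4287
    (4,4) via y @ 2.4640
    (4,3) via y @ 3.4992
    (4,2) via y @ 4.5345
    (3,2) via x @ 5.2546
    (3,1) via y @ 5.5698
    (3,0) via y @ 6.6051  # hit
  → r_3 = 6.6051
beam 4: φ=270°, α=345°
  direction (0.9659, -0.2588); cell (5,7); t to first gridline: x 0.6626, y 1.4682 (then +1.0353 / +3.8637)
    (6,7) via x @ 0.6626
    (6,6) via y @ 1.4682
    (7,6) via x @ 1.6979  # hit
  → r_4 = 1.6979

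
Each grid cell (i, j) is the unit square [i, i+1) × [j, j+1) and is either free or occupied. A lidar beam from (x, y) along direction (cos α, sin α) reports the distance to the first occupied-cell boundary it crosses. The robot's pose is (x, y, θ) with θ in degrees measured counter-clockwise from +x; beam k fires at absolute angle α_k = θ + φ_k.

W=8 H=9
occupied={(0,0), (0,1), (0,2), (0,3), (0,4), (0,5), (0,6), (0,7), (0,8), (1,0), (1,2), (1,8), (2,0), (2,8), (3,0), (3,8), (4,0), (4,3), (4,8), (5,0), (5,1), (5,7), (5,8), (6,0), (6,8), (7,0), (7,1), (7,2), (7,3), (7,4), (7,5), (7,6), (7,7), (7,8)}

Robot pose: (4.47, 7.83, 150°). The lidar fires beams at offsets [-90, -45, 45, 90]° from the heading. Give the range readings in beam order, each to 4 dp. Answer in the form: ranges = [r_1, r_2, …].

beam 1: φ=-90°, α=60°
  dir = (cos 60°, sin 60°) = (0.5000, 0.8660); from cell (4,7)
  next x-line at t=1.0600, next y-line at t=0.1963; Δt_x=2.0000, Δt_y=1.1547
    y: enter (4,8) at t=0.1963 ← occupied
  → r_1 = 0.1963
beam 2: φ=-45°, α=105°
  dir = (cos 105°, sin 105°) = (-0.2588, 0.9659); from cell (4,7)
  next x-line at t=1.8159, next y-line at t=0.1760; Δt_x=3.8637, Δt_y=1.0353
    y: enter (4,8) at t=0.1760 ← occupied
  → r_2 = 0.1760
beam 3: φ=45°, α=195°
  dir = (cos 195°, sin 195°) = (-0.9659, -0.2588); from cell (4,7)
  next x-line at t=0.4866, next y-line at t=3.2069; Δt_x=1.0353, Δt_y=3.8637
    x: enter (3,7) at t=0.4866
    x: enter (2,7) at t=1.5219
    x: enter (1,7) at t=2.5571
    y: enter (1,6) at t=3.2069
    x: enter (0,6) at t=3.5924 ← occupied
  → r_3 = 3.5924
beam 4: φ=90°, α=240°
  dir = (cos 240°, sin 240°) = (-0.5000, -0.8660); from cell (4,7)
  next x-line at t=0.9400, next y-line at t=0.9584; Δt_x=2.0000, Δt_y=1.1547
    x: enter (3,7) at t=0.9400
    y: enter (3,6) at t=0.9584
    y: enter (3,5) at t=2.1131
    x: enter (2,5) at t=2.9400
    y: enter (2,4) at t=3.2678
    y: enter (2,3) at t=4.4225
    x: enter (1,3) at t=4.9400
    y: enter (1,2) at t=5.5772 ← occupied
  → r_4 = 5.5772

ranges = [0.1963, 0.1760, 3.5924, 5.5772]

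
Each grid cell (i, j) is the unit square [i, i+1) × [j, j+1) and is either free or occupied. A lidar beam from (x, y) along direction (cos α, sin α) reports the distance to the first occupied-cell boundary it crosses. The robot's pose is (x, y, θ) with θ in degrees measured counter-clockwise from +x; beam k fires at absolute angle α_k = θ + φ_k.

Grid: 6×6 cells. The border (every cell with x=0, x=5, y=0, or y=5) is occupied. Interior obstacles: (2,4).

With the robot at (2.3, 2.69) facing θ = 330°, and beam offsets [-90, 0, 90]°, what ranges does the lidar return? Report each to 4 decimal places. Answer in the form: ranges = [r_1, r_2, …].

beam 1: φ=-90°, α=240°
  d=(-0.5000,-0.8660)  start (2,2)  tX=0.6000 tY=0.7967  stride 1/|dx|=2.0000 1/|dy|=1.1547
    cross x-line → (1,2), t=0.6000
    cross y-line → (1,1), t=0.7967
    cross y-line → (1,0), t=1.9514 (wall)
  → r_1 = 1.9514
beam 2: φ=0°, α=330°
  d=(0.8660,-0.5000)  start (2,2)  tX=0.8083 tY=1.3800  stride 1/|dx|=1.1547 1/|dy|=2.0000
    cross x-line → (3,2), t=0.8083
    cross y-line → (3,1), t=1.3800
    cross x-line → (4,1), t=1.9630
    cross x-line → (5,1), t=3.1177 (wall)
  → r_2 = 3.1177
beam 3: φ=90°, α=60°
  d=(0.5000,0.8660)  start (2,2)  tX=1.4000 tY=0.3580  stride 1/|dx|=2.0000 1/|dy|=1.1547
    cross y-line → (2,3), t=0.3580
    cross x-line → (3,3), t=1.4000
    cross y-line → (3,4), t=1.5127
    cross y-line → (3,5), t=2.6674 (wall)
  → r_3 = 2.6674

ranges = [1.9514, 3.1177, 2.6674]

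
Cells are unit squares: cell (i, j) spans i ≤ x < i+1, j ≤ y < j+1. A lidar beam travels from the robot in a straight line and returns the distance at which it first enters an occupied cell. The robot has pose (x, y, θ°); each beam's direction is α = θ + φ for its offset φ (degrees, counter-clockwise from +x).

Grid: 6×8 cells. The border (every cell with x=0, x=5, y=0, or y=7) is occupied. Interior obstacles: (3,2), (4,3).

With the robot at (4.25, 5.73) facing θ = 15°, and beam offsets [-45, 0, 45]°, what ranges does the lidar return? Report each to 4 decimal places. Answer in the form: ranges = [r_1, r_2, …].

ranges = [0.8660, 0.7765, 1.4665]

beam 1: φ=-45°, α=330°
  direction (0.8660, -0.5000); cell (4,5); t to first gridline: x 0.8660, y 1.4600 (then +1.1547 / +2.0000)
    (5,5) via x @ 0.8660  # hit
  → r_1 = 0.8660
beam 2: φ=0°, α=15°
  direction (0.9659, 0.2588); cell (4,5); t to first gridline: x 0.7765, y 1.0432 (then +1.0353 / +3.8637)
    (5,5) via x @ 0.7765  # hit
  → r_2 = 0.7765
beam 3: φ=45°, α=60°
  direction (0.5000, 0.8660); cell (4,5); t to first gridline: x 1.5000, y 0.3118 (then +2.0000 / +1.1547)
    (4,6) via y @ 0.3118
    (4,7) via y @ 1.4665  # hit
  → r_3 = 1.4665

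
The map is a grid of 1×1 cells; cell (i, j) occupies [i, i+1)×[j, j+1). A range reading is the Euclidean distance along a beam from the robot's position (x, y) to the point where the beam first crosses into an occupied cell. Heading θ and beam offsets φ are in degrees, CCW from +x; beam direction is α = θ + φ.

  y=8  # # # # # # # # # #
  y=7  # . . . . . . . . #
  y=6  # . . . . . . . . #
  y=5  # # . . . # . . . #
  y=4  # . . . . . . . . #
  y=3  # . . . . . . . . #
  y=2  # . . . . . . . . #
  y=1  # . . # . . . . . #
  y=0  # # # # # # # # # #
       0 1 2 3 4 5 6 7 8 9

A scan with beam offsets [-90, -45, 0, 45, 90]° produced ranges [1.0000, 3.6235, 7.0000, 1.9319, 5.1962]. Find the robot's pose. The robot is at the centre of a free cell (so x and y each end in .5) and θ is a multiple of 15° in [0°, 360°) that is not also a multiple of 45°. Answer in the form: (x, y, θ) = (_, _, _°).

(x, y, θ) = (4.5, 7.5, 240°)

Enumerate (i+0.5, j+0.5, θ) over the 53 free cells and 16 admissible headings. For each, cast all 5 beams and compare to the given ranges.
  (2.5, 5.5, 300°): beam 1 = 0.5774 ≠ 1.0000 ✗
  (1.5, 6.5, 15°): beam 1 = 0.5176 ≠ 1.0000 ✗
  (7.5, 5.5, 240°): beam 1 = 5.0000 ≠ 1.0000 ✗
  (2.5, 2.5, 300°): beam 1 = 1.7321 ≠ 1.0000 ✗
  …
  (4.5, 7.5, 240°): r_1=1.0000, r_2=3.6235, r_3=7.0000, r_4=1.9319, r_5=5.1962 — all match ✓
Only this pose fits every beam.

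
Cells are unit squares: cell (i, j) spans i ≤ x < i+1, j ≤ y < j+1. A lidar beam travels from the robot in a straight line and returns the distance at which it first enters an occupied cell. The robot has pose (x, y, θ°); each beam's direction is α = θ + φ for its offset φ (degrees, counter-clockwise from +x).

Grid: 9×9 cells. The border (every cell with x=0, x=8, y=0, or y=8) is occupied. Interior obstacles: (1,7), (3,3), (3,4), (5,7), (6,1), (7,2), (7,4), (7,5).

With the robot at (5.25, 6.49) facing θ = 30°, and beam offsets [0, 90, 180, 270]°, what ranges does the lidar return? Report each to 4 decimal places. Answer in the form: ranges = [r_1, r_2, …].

ranges = [3.0200, 1.7436, 4.9075, 4.0299]

beam 1: φ=0°, α=30°
  d=(0.8660,0.5000)  start (5,6)  tX=0.8660 tY=1.0200  stride 1/|dx|=1.1547 1/|dy|=2.0000
    cross x-line → (6,6), t=0.8660
    cross y-line → (6,7), t=1.0200
    cross x-line → (7,7), t=2.0207
    cross y-line → (7,8), t=3.0200 (wall)
  → r_1 = 3.0200
beam 2: φ=90°, α=120°
  d=(-0.5000,0.8660)  start (5,6)  tX=0.5000 tY=0.5889  stride 1/|dx|=2.0000 1/|dy|=1.1547
    cross x-line → (4,6), t=0.5000
    cross y-line → (4,7), t=0.5889
    cross y-line → (4,8), t=1.7436 (wall)
  → r_2 = 1.7436
beam 3: φ=180°, α=210°
  d=(-0.8660,-0.5000)  start (5,6)  tX=0.2887 tY=0.9800  stride 1/|dx|=1.1547 1/|dy|=2.0000
    cross x-line → (4,6), t=0.2887
    cross y-line → (4,5), t=0.9800
    cross x-line → (3,5), t=1.4434
    cross x-line → (2,5), t=2.5981
    cross y-line → (2,4), t=2.9800
    cross x-line → (1,4), t=3.7528
    cross x-line → (0,4), t=4.9075 (wall)
  → r_3 = 4.9075
beam 4: φ=270°, α=300°
  d=(0.5000,-0.8660)  start (5,6)  tX=1.5000 tY=0.5658  stride 1/|dx|=2.0000 1/|dy|=1.1547
    cross y-line → (5,5), t=0.5658
    cross x-line → (6,5), t=1.5000
    cross y-line → (6,4), t=1.7205
    cross y-line → (6,3), t=2.8752
    cross x-line → (7,3), t=3.5000
    cross y-line → (7,2), t=4.0299 (wall)
  → r_4 = 4.0299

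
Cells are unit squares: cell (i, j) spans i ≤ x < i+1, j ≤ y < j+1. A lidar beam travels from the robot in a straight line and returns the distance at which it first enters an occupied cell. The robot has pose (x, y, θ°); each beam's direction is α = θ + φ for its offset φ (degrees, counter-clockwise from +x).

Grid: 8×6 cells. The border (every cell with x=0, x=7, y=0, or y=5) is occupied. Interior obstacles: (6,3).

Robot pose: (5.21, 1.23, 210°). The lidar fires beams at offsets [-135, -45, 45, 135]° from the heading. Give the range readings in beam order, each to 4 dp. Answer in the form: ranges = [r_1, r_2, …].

ranges = [3.9030, 4.3585, 0.2381, 0.8887]

beam 1: φ=-135°, α=75°
  direction (0.2588, 0.9659); cell (5,1); t to first gridline: x 3.0523, y 0.7972 (then +3.8637 / +1.0353)
    (5,2) via y @ 0.7972
    (5,3) via y @ 1.8324
    (5,4) via y @ 2.8677
    (6,4) via x @ 3.0523
    (6,5) via y @ 3.9030  # hit
  → r_1 = 3.9030
beam 2: φ=-45°, α=165°
  direction (-0.9659, 0.2588); cell (5,1); t to first gridline: x 0.2174, y 2.9751 (then +1.0353 / +3.8637)
    (4,1) via x @ 0.2174
    (3,1) via x @ 1.2527
    (2,1) via x @ 2.2880
    (2,2) via y @ 2.9751
    (1,2) via x @ 3.3232
    (0,2) via x @ 4.3585  # hit
  → r_2 = 4.3585
beam 3: φ=45°, α=255°
  direction (-0.2588, -0.9659); cell (5,1); t to first gridline: x 0.8114, y 0.2381 (then +3.8637 / +1.0353)
    (5,0) via y @ 0.2381  # hit
  → r_3 = 0.2381
beam 4: φ=135°, α=345°
  direction (0.9659, -0.2588); cell (5,1); t to first gridline: x 0.8179, y 0.8887 (then +1.0353 / +3.8637)
    (6,1) via x @ 0.8179
    (6,0) via y @ 0.8887  # hit
  → r_4 = 0.8887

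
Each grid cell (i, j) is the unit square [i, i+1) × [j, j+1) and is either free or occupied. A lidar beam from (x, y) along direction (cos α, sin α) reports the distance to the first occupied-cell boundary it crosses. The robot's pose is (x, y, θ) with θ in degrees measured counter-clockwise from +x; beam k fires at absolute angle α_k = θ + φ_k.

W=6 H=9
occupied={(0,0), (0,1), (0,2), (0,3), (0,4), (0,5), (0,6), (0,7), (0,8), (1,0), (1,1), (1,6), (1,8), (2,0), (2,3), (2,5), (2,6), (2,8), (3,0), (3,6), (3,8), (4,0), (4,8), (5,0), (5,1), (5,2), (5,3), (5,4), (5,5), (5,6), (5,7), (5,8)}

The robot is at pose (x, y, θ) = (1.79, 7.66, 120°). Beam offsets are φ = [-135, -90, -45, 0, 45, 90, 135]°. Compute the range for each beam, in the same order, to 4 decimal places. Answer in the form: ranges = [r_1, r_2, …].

beam 1: φ=-135°, α=345°
  direction (0.9659, -0.2588); cell (1,7); t to first gridline: x 0.2174, y 2.5500 (then +1.0353 / +3.8637)
    (2,7) via x @ 0.2174
    (3,7) via x @ 1.2527
    (4,7) via x @ 2.2880
    (4,6) via y @ 2.5500
    (5,6) via x @ 3.3232  # hit
  → r_1 = 3.3232
beam 2: φ=-90°, α=30°
  direction (0.8660, 0.5000); cell (1,7); t to first gridline: x 0.2425, y 0.6800 (then +1.1547 / +2.0000)
    (2,7) via x @ 0.2425
    (2,8) via y @ 0.6800  # hit
  → r_2 = 0.6800
beam 3: φ=-45°, α=75°
  direction (0.2588, 0.9659); cell (1,7); t to first gridline: x 0.8114, y 0.3520 (then +3.8637 / +1.0353)
    (1,8) via y @ 0.3520  # hit
  → r_3 = 0.3520
beam 4: φ=0°, α=120°
  direction (-0.5000, 0.8660); cell (1,7); t to first gridline: x 1.5800, y 0.3926 (then +2.0000 / +1.1547)
    (1,8) via y @ 0.3926  # hit
  → r_4 = 0.3926
beam 5: φ=45°, α=165°
  direction (-0.9659, 0.2588); cell (1,7); t to first gridline: x 0.8179, y 1.3137 (then +1.0353 / +3.8637)
    (0,7) via x @ 0.8179  # hit
  → r_5 = 0.8179
beam 6: φ=90°, α=210°
  direction (-0.8660, -0.5000); cell (1,7); t to first gridline: x 0.9122, y 1.3200 (then +1.1547 / +2.0000)
    (0,7) via x @ 0.9122  # hit
  → r_6 = 0.9122
beam 7: φ=135°, α=255°
  direction (-0.2588, -0.9659); cell (1,7); t to first gridline: x 3.0523, y 0.6833 (then +3.8637 / +1.0353)
    (1,6) via y @ 0.6833  # hit
  → r_7 = 0.6833

ranges = [3.3232, 0.6800, 0.3520, 0.3926, 0.8179, 0.9122, 0.6833]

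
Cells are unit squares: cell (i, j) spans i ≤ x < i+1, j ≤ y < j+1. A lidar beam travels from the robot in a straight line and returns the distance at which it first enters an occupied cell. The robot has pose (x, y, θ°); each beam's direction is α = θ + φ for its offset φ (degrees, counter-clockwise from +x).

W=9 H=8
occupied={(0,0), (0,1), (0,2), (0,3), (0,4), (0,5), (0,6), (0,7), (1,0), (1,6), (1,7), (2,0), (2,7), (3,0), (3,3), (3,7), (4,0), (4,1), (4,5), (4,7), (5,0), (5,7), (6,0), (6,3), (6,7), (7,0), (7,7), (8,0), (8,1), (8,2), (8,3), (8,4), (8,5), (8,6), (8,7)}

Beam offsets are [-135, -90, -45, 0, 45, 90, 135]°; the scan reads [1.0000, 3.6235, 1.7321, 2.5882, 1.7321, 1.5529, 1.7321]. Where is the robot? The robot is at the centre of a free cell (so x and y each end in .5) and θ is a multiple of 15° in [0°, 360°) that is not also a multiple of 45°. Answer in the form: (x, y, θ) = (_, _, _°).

Candidates: 37 free-cell centres × 16 headings = 592 poses. Raycast each; keep the one whose scan matches to 4 dp.
  (2.5, 6.5, 75°): beam 1 = 2.8868 ≠ 1.0000 ✗
  (7.5, 4.5, 300°): beam 1 = 2.5882 ≠ 1.0000 ✗
  (2.5, 6.5, 300°): beam 1 = 0.5176 ≠ 1.0000 ✗
  (6.5, 2.5, 120°): beam 1 = 1.5529 ≠ 1.0000 ✗
  …
  (2.5, 4.5, 75°): r_1=1.0000, r_2=3.6235, r_3=1.7321, r_4=2.5882, r_5=1.7321, r_6=1.5529, r_7=1.7321 — all match ✓
Only this pose fits every beam.

(x, y, θ) = (2.5, 4.5, 75°)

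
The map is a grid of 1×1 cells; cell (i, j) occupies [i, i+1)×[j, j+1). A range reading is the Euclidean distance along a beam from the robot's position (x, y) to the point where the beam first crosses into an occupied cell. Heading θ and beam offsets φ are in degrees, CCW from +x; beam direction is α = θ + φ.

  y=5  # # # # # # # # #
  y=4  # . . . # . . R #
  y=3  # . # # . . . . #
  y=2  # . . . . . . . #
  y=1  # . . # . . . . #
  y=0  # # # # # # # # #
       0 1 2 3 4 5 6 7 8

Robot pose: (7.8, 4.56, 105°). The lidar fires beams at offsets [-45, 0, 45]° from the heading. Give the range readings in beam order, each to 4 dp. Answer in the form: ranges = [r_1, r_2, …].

ranges = [0.4000, 0.4555, 0.8800]

beam 1: φ=-45°, α=60°
  d=(0.5000,0.8660)  start (7,4)  tX=0.4000 tY=0.5081  stride 1/|dx|=2.0000 1/|dy|=1.1547
    cross x-line → (8,4), t=0.4000 (wall)
  → r_1 = 0.4000
beam 2: φ=0°, α=105°
  d=(-0.2588,0.9659)  start (7,4)  tX=3.0910 tY=0.4555  stride 1/|dx|=3.8637 1/|dy|=1.0353
    cross y-line → (7,5), t=0.4555 (wall)
  → r_2 = 0.4555
beam 3: φ=45°, α=150°
  d=(-0.8660,0.5000)  start (7,4)  tX=0.9238 tY=0.8800  stride 1/|dx|=1.1547 1/|dy|=2.0000
    cross y-line → (7,5), t=0.8800 (wall)
  → r_3 = 0.8800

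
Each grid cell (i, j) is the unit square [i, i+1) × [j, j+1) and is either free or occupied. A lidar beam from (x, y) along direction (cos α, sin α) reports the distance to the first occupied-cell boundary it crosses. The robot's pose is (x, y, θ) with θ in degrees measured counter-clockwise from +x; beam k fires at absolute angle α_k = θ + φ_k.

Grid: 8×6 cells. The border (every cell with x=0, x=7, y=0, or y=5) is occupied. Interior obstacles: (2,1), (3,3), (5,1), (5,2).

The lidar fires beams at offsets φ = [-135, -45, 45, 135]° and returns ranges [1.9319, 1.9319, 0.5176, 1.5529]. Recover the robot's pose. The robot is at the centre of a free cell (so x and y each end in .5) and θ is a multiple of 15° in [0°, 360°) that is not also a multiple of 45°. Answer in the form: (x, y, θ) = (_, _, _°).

(x, y, θ) = (1.5, 2.5, 150°)

The pose lattice has 20·16 = 320 candidates. Test each by forward raycasting.
  (6.5, 3.5, 210°): beam 1 = 1.5529 ≠ 1.9319 ✗
  (5.5, 3.5, 330°): beam 1 = 1.5529 ≠ 1.9319 ✗
  (3.5, 1.5, 15°): beam 1 = 0.5774 ≠ 1.9319 ✗
  …
  (1.5, 2.5, 150°): r_1=1.9319, r_2=1.9319, r_3=0.5176, r_4=1.5529 — all match ✓
Unique over the lattice → pose = (1.5, 2.5, 150°).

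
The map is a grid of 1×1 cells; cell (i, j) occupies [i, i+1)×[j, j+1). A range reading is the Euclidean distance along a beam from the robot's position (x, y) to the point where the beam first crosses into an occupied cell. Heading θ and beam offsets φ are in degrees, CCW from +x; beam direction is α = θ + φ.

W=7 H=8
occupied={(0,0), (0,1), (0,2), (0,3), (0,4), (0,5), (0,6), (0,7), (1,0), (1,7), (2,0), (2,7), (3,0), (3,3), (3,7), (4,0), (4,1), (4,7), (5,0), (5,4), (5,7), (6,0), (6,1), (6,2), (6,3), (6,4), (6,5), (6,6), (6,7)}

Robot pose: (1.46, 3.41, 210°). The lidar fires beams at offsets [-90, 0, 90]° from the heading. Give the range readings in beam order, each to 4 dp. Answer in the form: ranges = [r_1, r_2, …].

beam 1: φ=-90°, α=120°
  direction (-0.5000, 0.8660); cell (1,3); t to first gridline: x 0.9200, y 0.6813 (then +2.0000 / +1.1547)
    (1,4) via y @ 0.6813
    (0,4) via x @ 0.9200  # hit
  → r_1 = 0.9200
beam 2: φ=0°, α=210°
  direction (-0.8660, -0.5000); cell (1,3); t to first gridline: x 0.5312, y 0.8200 (then +1.1547 / +2.0000)
    (0,3) via x @ 0.5312  # hit
  → r_2 = 0.5312
beam 3: φ=90°, α=300°
  direction (0.5000, -0.8660); cell (1,3); t to first gridline: x 1.0800, y 0.4734 (then +2.0000 / +1.1547)
    (1,2) via y @ 0.4734
    (2,2) via x @ 1.0800
    (2,1) via y @ 1.6281
    (2,0) via y @ 2.7828  # hit
  → r_3 = 2.7828

ranges = [0.9200, 0.5312, 2.7828]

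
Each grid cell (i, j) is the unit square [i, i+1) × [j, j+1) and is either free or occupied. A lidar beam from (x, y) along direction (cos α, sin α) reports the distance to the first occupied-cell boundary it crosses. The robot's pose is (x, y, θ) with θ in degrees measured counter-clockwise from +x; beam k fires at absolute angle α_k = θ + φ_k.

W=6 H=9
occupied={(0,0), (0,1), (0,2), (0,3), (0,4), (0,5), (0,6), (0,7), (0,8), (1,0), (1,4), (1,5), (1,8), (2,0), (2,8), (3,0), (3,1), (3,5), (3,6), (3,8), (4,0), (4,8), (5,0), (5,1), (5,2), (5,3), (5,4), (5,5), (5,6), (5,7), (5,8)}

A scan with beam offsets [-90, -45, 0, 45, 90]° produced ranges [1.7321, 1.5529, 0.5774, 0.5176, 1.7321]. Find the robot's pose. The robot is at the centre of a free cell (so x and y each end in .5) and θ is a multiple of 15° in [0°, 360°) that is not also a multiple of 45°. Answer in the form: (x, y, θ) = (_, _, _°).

(x, y, θ) = (3.5, 4.5, 60°)

The pose lattice has 23·16 = 368 candidates. Test each by forward raycasting.
  (4.5, 2.5, 60°): beam 1 = 0.5774 ≠ 1.7321 ✗
  (3.5, 2.5, 195°): beam 1 = 5.6940 ≠ 1.7321 ✗
  (1.5, 6.5, 210°): beam 1 = 1.0000 ≠ 1.7321 ✗
  (4.5, 2.5, 285°): beam 1 = 3.6235 ≠ 1.7321 ✗
  (1.5, 2.5, 300°): beam 1 = 0.5774 ≠ 1.7321 ✗
  …
  (3.5, 4.5, 60°): r_1=1.7321, r_2=1.5529, r_3=0.5774, r_4=0.5176, r_5=1.7321 — all match ✓
Only this pose fits every beam.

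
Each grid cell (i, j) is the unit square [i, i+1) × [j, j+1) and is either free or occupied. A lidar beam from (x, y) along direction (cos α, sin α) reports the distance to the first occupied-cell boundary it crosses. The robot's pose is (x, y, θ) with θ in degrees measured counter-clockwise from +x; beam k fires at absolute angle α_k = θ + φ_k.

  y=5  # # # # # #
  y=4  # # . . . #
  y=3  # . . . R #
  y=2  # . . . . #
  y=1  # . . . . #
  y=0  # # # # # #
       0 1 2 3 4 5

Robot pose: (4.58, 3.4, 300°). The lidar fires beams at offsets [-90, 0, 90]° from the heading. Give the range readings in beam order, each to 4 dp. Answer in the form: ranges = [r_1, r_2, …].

ranges = [4.1338, 0.8400, 0.4850]

beam 1: φ=-90°, α=210°
  dir = (cos 210°, sin 210°) = (-0.8660, -0.5000); from cell (4,3)
  next x-line at t=0.6697, next y-line at t=0.8000; Δt_x=1.1547, Δt_y=2.0000
    x: enter (3,3) at t=0.6697
    y: enter (3,2) at t=0.8000
    x: enter (2,2) at t=1.8244
    y: enter (2,1) at t=2.8000
    x: enter (1,1) at t=2.9791
    x: enter (0,1) at t=4.1338 ← occupied
  → r_1 = 4.1338
beam 2: φ=0°, α=300°
  dir = (cos 300°, sin 300°) = (0.5000, -0.8660); from cell (4,3)
  next x-line at t=0.8400, next y-line at t=0.4619; Δt_x=2.0000, Δt_y=1.1547
    y: enter (4,2) at t=0.4619
    x: enter (5,2) at t=0.8400 ← occupied
  → r_2 = 0.8400
beam 3: φ=90°, α=30°
  dir = (cos 30°, sin 30°) = (0.8660, 0.5000); from cell (4,3)
  next x-line at t=0.4850, next y-line at t=1.2000; Δt_x=1.1547, Δt_y=2.0000
    x: enter (5,3) at t=0.4850 ← occupied
  → r_3 = 0.4850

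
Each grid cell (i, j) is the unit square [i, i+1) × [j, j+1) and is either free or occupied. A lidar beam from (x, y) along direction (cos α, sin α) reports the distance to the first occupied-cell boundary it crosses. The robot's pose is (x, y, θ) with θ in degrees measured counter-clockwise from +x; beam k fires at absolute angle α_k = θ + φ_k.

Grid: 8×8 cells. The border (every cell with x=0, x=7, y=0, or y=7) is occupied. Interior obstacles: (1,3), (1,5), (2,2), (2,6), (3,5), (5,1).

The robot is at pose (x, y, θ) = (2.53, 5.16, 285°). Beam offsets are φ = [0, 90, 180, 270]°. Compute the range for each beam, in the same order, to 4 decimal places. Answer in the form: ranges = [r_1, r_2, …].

beam 1: φ=0°, α=285°
  d=(0.2588,-0.9659)  start (2,5)  tX=1.8159 tY=0.1656  stride 1/|dx|=3.8637 1/|dy|=1.0353
    cross y-line → (2,4), t=0.1656
    cross y-line → (2,3), t=1.2009
    cross x-line → (3,3), t=1.8159
    cross y-line → (3,2), t=2.2362
    cross y-line → (3,1), t=3.2715
    cross y-line → (3,0), t=4.3067 (wall)
  → r_1 = 4.3067
beam 2: φ=90°, α=15°
  d=(0.9659,0.2588)  start (2,5)  tX=0.4866 tY=3.2455  stride 1/|dx|=1.0353 1/|dy|=3.8637
    cross x-line → (3,5), t=0.4866 (wall)
  → r_2 = 0.4866
beam 3: φ=180°, α=105°
  d=(-0.2588,0.9659)  start (2,5)  tX=2.0478 tY=0.8696  stride 1/|dx|=3.8637 1/|dy|=1.0353
    cross y-line → (2,6), t=0.8696 (wall)
  → r_3 = 0.8696
beam 4: φ=270°, α=195°
  d=(-0.9659,-0.2588)  start (2,5)  tX=0.5487 tY=0.6182  stride 1/|dx|=1.0353 1/|dy|=3.8637
    cross x-line → (1,5), t=0.5487 (wall)
  → r_4 = 0.5487

ranges = [4.3067, 0.4866, 0.8696, 0.5487]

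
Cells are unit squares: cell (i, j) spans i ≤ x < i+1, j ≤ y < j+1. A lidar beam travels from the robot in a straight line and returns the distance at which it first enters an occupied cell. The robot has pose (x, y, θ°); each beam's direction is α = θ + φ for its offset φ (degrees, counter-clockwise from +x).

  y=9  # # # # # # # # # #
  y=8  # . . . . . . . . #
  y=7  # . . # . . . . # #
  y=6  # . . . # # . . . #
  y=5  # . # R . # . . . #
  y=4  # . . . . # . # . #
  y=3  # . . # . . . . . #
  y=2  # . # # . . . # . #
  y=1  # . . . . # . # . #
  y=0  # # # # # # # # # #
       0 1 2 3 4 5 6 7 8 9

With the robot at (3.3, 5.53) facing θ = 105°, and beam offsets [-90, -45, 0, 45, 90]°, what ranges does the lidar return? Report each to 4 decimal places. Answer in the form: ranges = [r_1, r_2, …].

beam 1: φ=-90°, α=15°
  d=(0.9659,0.2588)  start (3,5)  tX=0.7247 tY=1.8159  stride 1/|dx|=1.0353 1/|dy|=3.8637
    cross x-line → (4,5), t=0.7247
    cross x-line → (5,5), t=1.7600 (wall)
  → r_1 = 1.7600
beam 2: φ=-45°, α=60°
  d=(0.5000,0.8660)  start (3,5)  tX=1.4000 tY=0.5427  stride 1/|dx|=2.0000 1/|dy|=1.1547
    cross y-line → (3,6), t=0.5427
    cross x-line → (4,6), t=1.4000 (wall)
  → r_2 = 1.4000
beam 3: φ=0°, α=105°
  d=(-0.2588,0.9659)  start (3,5)  tX=1.1591 tY=0.4866  stride 1/|dx|=3.8637 1/|dy|=1.0353
    cross y-line → (3,6), t=0.4866
    cross x-line → (2,6), t=1.1591
    cross y-line → (2,7), t=1.5219
    cross y-line → (2,8), t=2.5571
    cross y-line → (2,9), t=3.5924 (wall)
  → r_3 = 3.5924
beam 4: φ=45°, α=150°
  d=(-0.8660,0.5000)  start (3,5)  tX=0.3464 tY=0.9400  stride 1/|dx|=1.1547 1/|dy|=2.0000
    cross x-line → (2,5), t=0.3464 (wall)
  → r_4 = 0.3464
beam 5: φ=90°, α=195°
  d=(-0.9659,-0.2588)  start (3,5)  tX=0.3106 tY=2.0478  stride 1/|dx|=1.0353 1/|dy|=3.8637
    cross x-line → (2,5), t=0.3106 (wall)
  → r_5 = 0.3106

ranges = [1.7600, 1.4000, 3.5924, 0.3464, 0.3106]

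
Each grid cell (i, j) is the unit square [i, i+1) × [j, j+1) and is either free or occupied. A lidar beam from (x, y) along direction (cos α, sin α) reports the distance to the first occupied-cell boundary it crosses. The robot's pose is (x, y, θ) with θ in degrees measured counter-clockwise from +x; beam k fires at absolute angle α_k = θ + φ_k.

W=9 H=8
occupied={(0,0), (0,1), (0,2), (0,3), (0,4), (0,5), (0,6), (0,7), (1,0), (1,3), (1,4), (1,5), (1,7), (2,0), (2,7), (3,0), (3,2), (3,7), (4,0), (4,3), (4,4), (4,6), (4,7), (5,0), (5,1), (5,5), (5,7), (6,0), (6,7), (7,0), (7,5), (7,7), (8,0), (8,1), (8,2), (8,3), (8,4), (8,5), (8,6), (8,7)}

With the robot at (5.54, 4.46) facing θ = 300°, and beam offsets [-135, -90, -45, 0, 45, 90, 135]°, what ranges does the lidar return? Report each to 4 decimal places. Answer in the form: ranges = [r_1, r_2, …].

beam 1: φ=-135°, α=165°
  direction (-0.9659, 0.2588); cell (5,4); t to first gridline: x 0.5590, y 2.0864 (then +1.0353 / +3.8637)
    (4,4) via x @ 0.5590  # hit
  → r_1 = 0.5590
beam 2: φ=-90°, α=210°
  direction (-0.8660, -0.5000); cell (5,4); t to first gridline: x 0.6235, y 0.9200 (then +1.1547 / +2.0000)
    (4,4) via x @ 0.6235  # hit
  → r_2 = 0.6235
beam 3: φ=-45°, α=255°
  direction (-0.2588, -0.9659); cell (5,4); t to first gridline: x 2.0864, y 0.4762 (then +3.8637 / +1.0353)
    (5,3) via y @ 0.4762
    (5,2) via y @ 1.5115
    (4,2) via x @ 2.0864
    (4,1) via y @ 2.5468
    (4,0) via y @ 3.5821  # hit
  → r_3 = 3.5821
beam 4: φ=0°, α=300°
  direction (0.5000, -0.8660); cell (5,4); t to first gridline: x 0.9200, y 0.5312 (then +2.0000 / +1.1547)
    (5,3) via y @ 0.5312
    (6,3) via x @ 0.9200
    (6,2) via y @ 1.6859
    (6,1) via y @ 2.8406
    (7,1) via x @ 2.9200
    (7,0) via y @ 3.9953  # hit
  → r_4 = 3.9953
beam 5: φ=45°, α=345°
  direction (0.9659, -0.2588); cell (5,4); t to first gridline: x 0.4762, y 1.7773 (then +1.0353 / +3.8637)
    (6,4) via x @ 0.4762
    (7,4) via x @ 1.5115
    (7,3) via y @ 1.7773
    (8,3) via x @ 2.5468  # hit
  → r_5 = 2.5468
beam 6: φ=90°, α=30°
  direction (0.8660, 0.5000); cell (5,4); t to first gridline: x 0.5312, y 1.0800 (then +1.1547 / +2.0000)
    (6,4) via x @ 0.5312
    (6,5) via y @ 1.0800
    (7,5) via x @ 1.6859  # hit
  → r_6 = 1.6859
beam 7: φ=135°, α=75°
  direction (0.2588, 0.9659); cell (5,4); t to first gridline: x 1.7773, y 0.5590 (then +3.8637 / +1.0353)
    (5,5) via y @ 0.5590  # hit
  → r_7 = 0.5590

ranges = [0.5590, 0.6235, 3.5821, 3.9953, 2.5468, 1.6859, 0.5590]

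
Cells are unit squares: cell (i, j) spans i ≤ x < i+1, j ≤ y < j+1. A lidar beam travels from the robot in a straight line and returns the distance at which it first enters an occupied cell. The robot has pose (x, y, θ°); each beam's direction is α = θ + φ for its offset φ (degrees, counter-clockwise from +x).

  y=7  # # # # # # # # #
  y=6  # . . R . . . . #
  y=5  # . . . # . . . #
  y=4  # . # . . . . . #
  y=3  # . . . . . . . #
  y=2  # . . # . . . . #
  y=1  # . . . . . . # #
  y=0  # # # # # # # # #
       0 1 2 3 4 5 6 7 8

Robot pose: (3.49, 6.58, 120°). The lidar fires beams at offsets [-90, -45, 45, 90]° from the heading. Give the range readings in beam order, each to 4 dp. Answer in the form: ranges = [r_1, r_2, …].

ranges = [0.8400, 0.4348, 1.6228, 2.8752]

beam 1: φ=-90°, α=30°
  d=(0.8660,0.5000)  start (3,6)  tX=0.5889 tY=0.8400  stride 1/|dx|=1.1547 1/|dy|=2.0000
    cross x-line → (4,6), t=0.5889
    cross y-line → (4,7), t=0.8400 (wall)
  → r_1 = 0.8400
beam 2: φ=-45°, α=75°
  d=(0.2588,0.9659)  start (3,6)  tX=1.9705 tY=0.4348  stride 1/|dx|=3.8637 1/|dy|=1.0353
    cross y-line → (3,7), t=0.4348 (wall)
  → r_2 = 0.4348
beam 3: φ=45°, α=165°
  d=(-0.9659,0.2588)  start (3,6)  tX=0.5073 tY=1.6228  stride 1/|dx|=1.0353 1/|dy|=3.8637
    cross x-line → (2,6), t=0.5073
    cross x-line → (1,6), t=1.5426
    cross y-line → (1,7), t=1.6228 (wall)
  → r_3 = 1.6228
beam 4: φ=90°, α=210°
  d=(-0.8660,-0.5000)  start (3,6)  tX=0.5658 tY=1.1600  stride 1/|dx|=1.1547 1/|dy|=2.0000
    cross x-line → (2,6), t=0.5658
    cross y-line → (2,5), t=1.1600
    cross x-line → (1,5), t=1.7205
    cross x-line → (0,5), t=2.8752 (wall)
  → r_4 = 2.8752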